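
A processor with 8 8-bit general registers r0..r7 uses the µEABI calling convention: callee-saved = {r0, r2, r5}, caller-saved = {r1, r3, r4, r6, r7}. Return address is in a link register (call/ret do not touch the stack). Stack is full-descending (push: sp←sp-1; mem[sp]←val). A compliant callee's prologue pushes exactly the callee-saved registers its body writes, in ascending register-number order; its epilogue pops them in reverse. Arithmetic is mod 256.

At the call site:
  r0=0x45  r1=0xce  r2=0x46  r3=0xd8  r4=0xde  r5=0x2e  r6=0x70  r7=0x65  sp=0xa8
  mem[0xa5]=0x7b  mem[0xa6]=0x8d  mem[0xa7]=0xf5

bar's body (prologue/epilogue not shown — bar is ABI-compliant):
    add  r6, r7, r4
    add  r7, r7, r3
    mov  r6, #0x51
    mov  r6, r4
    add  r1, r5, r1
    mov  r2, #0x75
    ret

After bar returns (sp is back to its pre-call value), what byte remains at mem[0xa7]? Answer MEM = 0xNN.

MEM = 0x46

prologue: push r2 → mem[0xa7]=0x46, sp=0xa7
body[0] add  r6, r7, r4 → r6=0x43
body[1] add  r7, r7, r3 → r7=0x3d
body[2] mov  r6, #0x51 → r6=0x51
body[3] mov  r6, r4 → r6=0xde
body[4] add  r1, r5, r1 → r1=0xfc
body[5] mov  r2, #0x75 → r2=0x75
epilogue: pop r2=0x46, sp=0xa8
prologue pushed ['r2'] at ['0xa7']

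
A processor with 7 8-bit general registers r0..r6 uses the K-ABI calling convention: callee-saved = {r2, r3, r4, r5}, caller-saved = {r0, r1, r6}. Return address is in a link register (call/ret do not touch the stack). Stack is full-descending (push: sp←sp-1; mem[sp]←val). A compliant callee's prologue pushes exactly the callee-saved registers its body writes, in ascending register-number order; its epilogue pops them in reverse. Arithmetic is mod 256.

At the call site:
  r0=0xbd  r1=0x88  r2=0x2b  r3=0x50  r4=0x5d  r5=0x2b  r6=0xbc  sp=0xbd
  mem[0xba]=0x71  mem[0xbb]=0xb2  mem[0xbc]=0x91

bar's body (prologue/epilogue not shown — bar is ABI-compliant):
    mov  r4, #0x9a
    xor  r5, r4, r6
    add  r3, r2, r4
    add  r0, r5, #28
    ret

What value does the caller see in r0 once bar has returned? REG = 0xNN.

REG = 0x42

prologue: push r3 → mem[0xbc]=0x50, sp=0xbc
prologue: push r4 → mem[0xbb]=0x5d, sp=0xbb
prologue: push r5 → mem[0xba]=0x2b, sp=0xba
body[0] mov  r4, #0x9a → r4=0x9a
body[1] xor  r5, r4, r6 → r5=0x26
body[2] add  r3, r2, r4 → r3=0xc5
body[3] add  r0, r5, #28 → r0=0x42
epilogue: pop r5=0x2b, sp=0xbb
epilogue: pop r4=0x5d, sp=0xbc
epilogue: pop r3=0x50, sp=0xbd
r0 is caller-saved → body value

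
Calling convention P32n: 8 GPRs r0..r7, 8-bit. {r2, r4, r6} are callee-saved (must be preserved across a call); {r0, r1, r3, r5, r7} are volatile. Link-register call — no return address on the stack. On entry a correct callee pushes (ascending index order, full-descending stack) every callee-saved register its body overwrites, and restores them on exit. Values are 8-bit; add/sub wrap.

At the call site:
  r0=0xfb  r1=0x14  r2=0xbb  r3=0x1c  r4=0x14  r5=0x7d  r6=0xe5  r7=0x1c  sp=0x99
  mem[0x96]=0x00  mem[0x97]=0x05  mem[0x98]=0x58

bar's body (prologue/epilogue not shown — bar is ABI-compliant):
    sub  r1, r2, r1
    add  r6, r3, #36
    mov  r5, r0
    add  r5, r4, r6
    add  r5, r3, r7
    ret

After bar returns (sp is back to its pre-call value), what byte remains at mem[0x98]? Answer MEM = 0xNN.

prologue: push r6 -> mem[0x98]=0xe5, sp=0x98
body[0] sub  r1, r2, r1 -> r1=0xa7
body[1] add  r6, r3, #36 -> r6=0x40
body[2] mov  r5, r0 -> r5=0xfb
body[3] add  r5, r4, r6 -> r5=0x54
body[4] add  r5, r3, r7 -> r5=0x38
epilogue: pop r6=0xe5, sp=0x99
prologue pushed ['r6'] at ['0x98']

MEM = 0xe5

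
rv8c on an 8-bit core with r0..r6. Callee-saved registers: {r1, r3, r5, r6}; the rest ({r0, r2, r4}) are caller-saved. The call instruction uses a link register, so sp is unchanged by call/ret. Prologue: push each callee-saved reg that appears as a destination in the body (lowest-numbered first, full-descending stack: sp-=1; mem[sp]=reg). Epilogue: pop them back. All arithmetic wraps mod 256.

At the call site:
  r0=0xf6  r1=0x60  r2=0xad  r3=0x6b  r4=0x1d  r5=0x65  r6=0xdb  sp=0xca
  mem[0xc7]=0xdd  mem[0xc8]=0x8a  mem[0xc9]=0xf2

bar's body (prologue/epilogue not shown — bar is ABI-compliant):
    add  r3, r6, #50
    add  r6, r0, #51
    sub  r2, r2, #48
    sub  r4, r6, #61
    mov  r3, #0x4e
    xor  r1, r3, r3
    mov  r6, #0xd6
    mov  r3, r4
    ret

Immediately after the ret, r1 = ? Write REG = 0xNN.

prologue: push r1 -> mem[0xc9]=0x60, sp=0xc9
prologue: push r3 -> mem[0xc8]=0x6b, sp=0xc8
prologue: push r6 -> mem[0xc7]=0xdb, sp=0xc7
body[0] add  r3, r6, #50 -> r3=0x0d
body[1] add  r6, r0, #51 -> r6=0x29
body[2] sub  r2, r2, #48 -> r2=0x7d
body[3] sub  r4, r6, #61 -> r4=0xec
body[4] mov  r3, #0x4e -> r3=0x4e
body[5] xor  r1, r3, r3 -> r1=0x00
body[6] mov  r6, #0xd6 -> r6=0xd6
body[7] mov  r3, r4 -> r3=0xec
epilogue: pop r6=0xdb, sp=0xc8
epilogue: pop r3=0x6b, sp=0xc9
epilogue: pop r1=0x60, sp=0xca
r1 is callee-saved -> restored

REG = 0x60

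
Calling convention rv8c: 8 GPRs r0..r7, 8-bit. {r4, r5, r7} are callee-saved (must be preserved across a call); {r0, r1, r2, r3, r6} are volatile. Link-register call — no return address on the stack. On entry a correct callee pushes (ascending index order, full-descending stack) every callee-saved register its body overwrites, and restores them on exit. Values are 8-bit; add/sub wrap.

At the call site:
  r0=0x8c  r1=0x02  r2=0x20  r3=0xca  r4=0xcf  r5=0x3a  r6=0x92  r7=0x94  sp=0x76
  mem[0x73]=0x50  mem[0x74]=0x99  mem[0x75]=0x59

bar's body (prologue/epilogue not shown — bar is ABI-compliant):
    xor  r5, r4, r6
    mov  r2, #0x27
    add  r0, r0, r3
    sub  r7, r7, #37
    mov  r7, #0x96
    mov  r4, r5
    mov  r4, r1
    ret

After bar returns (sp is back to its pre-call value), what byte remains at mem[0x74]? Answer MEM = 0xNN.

prologue: push r4 -> mem[0x75]=0xcf, sp=0x75
prologue: push r5 -> mem[0x74]=0x3a, sp=0x74
prologue: push r7 -> mem[0x73]=0x94, sp=0x73
body[0] xor  r5, r4, r6 -> r5=0x5d
body[1] mov  r2, #0x27 -> r2=0x27
body[2] add  r0, r0, r3 -> r0=0x56
body[3] sub  r7, r7, #37 -> r7=0x6f
body[4] mov  r7, #0x96 -> r7=0x96
body[5] mov  r4, r5 -> r4=0x5d
body[6] mov  r4, r1 -> r4=0x02
epilogue: pop r7=0x94, sp=0x74
epilogue: pop r5=0x3a, sp=0x75
epilogue: pop r4=0xcf, sp=0x76
prologue pushed ['r4', 'r5', 'r7'] at ['0x75', '0x74', '0x73']

MEM = 0x3a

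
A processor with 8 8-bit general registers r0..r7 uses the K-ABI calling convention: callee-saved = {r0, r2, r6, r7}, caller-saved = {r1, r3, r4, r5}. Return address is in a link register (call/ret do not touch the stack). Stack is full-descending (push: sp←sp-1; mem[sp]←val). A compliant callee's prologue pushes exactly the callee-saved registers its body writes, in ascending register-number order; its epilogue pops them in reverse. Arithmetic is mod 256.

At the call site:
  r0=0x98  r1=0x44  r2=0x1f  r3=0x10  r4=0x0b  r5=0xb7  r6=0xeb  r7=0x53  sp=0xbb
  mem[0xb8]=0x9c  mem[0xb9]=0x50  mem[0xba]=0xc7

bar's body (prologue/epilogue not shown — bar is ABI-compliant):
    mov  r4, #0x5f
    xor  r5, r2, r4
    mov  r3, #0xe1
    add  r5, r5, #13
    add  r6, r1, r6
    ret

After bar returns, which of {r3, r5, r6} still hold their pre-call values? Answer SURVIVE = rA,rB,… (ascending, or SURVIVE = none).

SURVIVE = r6

prologue: push r6 → mem[0xba]=0xeb, sp=0xba
body[0] mov  r4, #0x5f → r4=0x5f
body[1] xor  r5, r2, r4 → r5=0x40
body[2] mov  r3, #0xe1 → r3=0xe1
body[3] add  r5, r5, #13 → r5=0x4d
body[4] add  r6, r1, r6 → r6=0x2f
epilogue: pop r6=0xeb, sp=0xbb
r3: caller-saved, written=True
r5: caller-saved, written=True
r6: callee-saved, written=True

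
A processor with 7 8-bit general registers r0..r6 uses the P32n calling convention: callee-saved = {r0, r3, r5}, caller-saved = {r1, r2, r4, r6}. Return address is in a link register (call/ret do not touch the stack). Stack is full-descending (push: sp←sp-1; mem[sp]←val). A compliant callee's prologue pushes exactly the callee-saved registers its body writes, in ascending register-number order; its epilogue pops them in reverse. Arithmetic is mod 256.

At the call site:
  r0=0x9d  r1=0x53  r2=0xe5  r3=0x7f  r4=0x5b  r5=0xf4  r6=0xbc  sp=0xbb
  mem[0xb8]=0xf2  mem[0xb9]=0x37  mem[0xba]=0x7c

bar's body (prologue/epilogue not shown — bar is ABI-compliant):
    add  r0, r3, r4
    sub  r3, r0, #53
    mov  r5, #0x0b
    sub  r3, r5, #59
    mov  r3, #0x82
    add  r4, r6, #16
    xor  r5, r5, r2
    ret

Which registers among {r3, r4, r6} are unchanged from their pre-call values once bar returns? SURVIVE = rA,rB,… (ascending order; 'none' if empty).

prologue: push r0 -> mem[0xba]=0x9d, sp=0xba
prologue: push r3 -> mem[0xb9]=0x7f, sp=0xb9
prologue: push r5 -> mem[0xb8]=0xf4, sp=0xb8
body[0] add  r0, r3, r4 -> r0=0xda
body[1] sub  r3, r0, #53 -> r3=0xa5
body[2] mov  r5, #0x0b -> r5=0x0b
body[3] sub  r3, r5, #59 -> r3=0xd0
body[4] mov  r3, #0x82 -> r3=0x82
body[5] add  r4, r6, #16 -> r4=0xcc
body[6] xor  r5, r5, r2 -> r5=0xee
epilogue: pop r5=0xf4, sp=0xb9
epilogue: pop r3=0x7f, sp=0xba
epilogue: pop r0=0x9d, sp=0xbb
r3: callee-saved, written=True
r4: caller-saved, written=True
r6: caller-saved, written=False

SURVIVE = r3,r6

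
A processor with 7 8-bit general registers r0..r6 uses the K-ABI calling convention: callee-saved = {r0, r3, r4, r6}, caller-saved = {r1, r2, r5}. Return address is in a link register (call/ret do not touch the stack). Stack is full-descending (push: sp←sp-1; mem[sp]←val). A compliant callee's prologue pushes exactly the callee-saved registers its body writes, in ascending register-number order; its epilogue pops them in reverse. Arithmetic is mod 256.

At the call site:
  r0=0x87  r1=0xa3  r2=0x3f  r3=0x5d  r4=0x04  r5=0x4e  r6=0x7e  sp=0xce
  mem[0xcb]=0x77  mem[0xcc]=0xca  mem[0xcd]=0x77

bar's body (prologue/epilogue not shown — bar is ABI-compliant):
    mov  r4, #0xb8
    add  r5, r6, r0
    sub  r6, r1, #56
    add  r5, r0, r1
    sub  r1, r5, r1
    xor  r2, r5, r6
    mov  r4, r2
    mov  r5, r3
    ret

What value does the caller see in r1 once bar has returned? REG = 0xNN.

REG = 0x87

prologue: push r4 -> mem[0xcd]=0x04, sp=0xcd
prologue: push r6 -> mem[0xcc]=0x7e, sp=0xcc
body[0] mov  r4, #0xb8 -> r4=0xb8
body[1] add  r5, r6, r0 -> r5=0x05
body[2] sub  r6, r1, #56 -> r6=0x6b
body[3] add  r5, r0, r1 -> r5=0x2a
body[4] sub  r1, r5, r1 -> r1=0x87
body[5] xor  r2, r5, r6 -> r2=0x41
body[6] mov  r4, r2 -> r4=0x41
body[7] mov  r5, r3 -> r5=0x5d
epilogue: pop r6=0x7e, sp=0xcd
epilogue: pop r4=0x04, sp=0xce
r1 is caller-saved -> body value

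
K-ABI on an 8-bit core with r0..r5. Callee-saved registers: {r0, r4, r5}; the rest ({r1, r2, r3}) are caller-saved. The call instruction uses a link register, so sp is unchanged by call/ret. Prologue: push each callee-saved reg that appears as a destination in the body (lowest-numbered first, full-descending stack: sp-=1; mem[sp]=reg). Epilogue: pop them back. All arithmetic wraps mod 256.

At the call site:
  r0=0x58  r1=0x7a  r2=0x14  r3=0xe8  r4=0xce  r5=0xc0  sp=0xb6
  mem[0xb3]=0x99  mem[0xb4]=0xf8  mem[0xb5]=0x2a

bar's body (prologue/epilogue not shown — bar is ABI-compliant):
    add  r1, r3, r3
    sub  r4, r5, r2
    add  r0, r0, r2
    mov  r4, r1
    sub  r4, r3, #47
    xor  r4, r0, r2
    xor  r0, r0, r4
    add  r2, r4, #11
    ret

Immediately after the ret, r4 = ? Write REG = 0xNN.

prologue: push r0 → mem[0xb5]=0x58, sp=0xb5
prologue: push r4 → mem[0xb4]=0xce, sp=0xb4
body[0] add  r1, r3, r3 → r1=0xd0
body[1] sub  r4, r5, r2 → r4=0xac
body[2] add  r0, r0, r2 → r0=0x6c
body[3] mov  r4, r1 → r4=0xd0
body[4] sub  r4, r3, #47 → r4=0xb9
body[5] xor  r4, r0, r2 → r4=0x78
body[6] xor  r0, r0, r4 → r0=0x14
body[7] add  r2, r4, #11 → r2=0x83
epilogue: pop r4=0xce, sp=0xb5
epilogue: pop r0=0x58, sp=0xb6
r4 is callee-saved → restored

REG = 0xce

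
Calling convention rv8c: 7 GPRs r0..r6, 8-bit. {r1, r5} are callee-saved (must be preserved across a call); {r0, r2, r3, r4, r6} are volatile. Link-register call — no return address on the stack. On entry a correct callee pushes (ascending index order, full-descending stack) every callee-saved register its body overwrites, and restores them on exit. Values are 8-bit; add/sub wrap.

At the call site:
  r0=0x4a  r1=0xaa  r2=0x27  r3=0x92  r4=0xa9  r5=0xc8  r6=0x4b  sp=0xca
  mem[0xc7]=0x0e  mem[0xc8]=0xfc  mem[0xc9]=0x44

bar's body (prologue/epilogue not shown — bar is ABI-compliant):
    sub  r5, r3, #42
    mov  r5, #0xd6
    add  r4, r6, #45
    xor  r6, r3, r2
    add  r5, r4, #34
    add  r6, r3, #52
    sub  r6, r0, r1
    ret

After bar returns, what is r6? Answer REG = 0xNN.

REG = 0xa0

prologue: push r5 -> mem[0xc9]=0xc8, sp=0xc9
body[0] sub  r5, r3, #42 -> r5=0x68
body[1] mov  r5, #0xd6 -> r5=0xd6
body[2] add  r4, r6, #45 -> r4=0x78
body[3] xor  r6, r3, r2 -> r6=0xb5
body[4] add  r5, r4, #34 -> r5=0x9a
body[5] add  r6, r3, #52 -> r6=0xc6
body[6] sub  r6, r0, r1 -> r6=0xa0
epilogue: pop r5=0xc8, sp=0xca
r6 is caller-saved -> body value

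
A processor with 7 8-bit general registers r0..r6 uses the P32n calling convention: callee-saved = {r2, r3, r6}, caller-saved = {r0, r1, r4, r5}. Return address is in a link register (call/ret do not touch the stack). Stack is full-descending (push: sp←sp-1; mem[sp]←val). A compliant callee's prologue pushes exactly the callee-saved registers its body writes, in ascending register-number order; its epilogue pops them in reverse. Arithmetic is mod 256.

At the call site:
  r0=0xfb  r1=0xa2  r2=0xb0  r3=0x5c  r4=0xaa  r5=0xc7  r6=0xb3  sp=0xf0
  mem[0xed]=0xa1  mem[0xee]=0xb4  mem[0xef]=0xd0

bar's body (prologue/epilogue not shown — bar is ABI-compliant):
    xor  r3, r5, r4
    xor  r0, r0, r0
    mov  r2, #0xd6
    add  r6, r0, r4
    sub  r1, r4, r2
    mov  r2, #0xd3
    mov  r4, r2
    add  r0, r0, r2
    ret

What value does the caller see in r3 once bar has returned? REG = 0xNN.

prologue: push r2 → mem[0xef]=0xb0, sp=0xef
prologue: push r3 → mem[0xee]=0x5c, sp=0xee
prologue: push r6 → mem[0xed]=0xb3, sp=0xed
body[0] xor  r3, r5, r4 → r3=0x6d
body[1] xor  r0, r0, r0 → r0=0x00
body[2] mov  r2, #0xd6 → r2=0xd6
body[3] add  r6, r0, r4 → r6=0xaa
body[4] sub  r1, r4, r2 → r1=0xd4
body[5] mov  r2, #0xd3 → r2=0xd3
body[6] mov  r4, r2 → r4=0xd3
body[7] add  r0, r0, r2 → r0=0xd3
epilogue: pop r6=0xb3, sp=0xee
epilogue: pop r3=0x5c, sp=0xef
epilogue: pop r2=0xb0, sp=0xf0
r3 is callee-saved → restored

REG = 0x5c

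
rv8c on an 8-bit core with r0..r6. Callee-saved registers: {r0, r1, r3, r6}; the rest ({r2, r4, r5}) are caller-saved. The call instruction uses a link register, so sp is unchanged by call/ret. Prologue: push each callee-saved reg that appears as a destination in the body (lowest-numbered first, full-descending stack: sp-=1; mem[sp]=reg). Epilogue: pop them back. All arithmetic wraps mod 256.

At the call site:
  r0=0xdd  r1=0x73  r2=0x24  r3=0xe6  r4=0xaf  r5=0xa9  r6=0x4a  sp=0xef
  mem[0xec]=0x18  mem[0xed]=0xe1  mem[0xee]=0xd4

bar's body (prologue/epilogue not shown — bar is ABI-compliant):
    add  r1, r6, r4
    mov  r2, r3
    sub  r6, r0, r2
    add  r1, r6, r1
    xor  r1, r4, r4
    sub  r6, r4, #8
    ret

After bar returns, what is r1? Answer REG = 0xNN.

prologue: push r1 -> mem[0xee]=0x73, sp=0xee
prologue: push r6 -> mem[0xed]=0x4a, sp=0xed
body[0] add  r1, r6, r4 -> r1=0xf9
body[1] mov  r2, r3 -> r2=0xe6
body[2] sub  r6, r0, r2 -> r6=0xf7
body[3] add  r1, r6, r1 -> r1=0xf0
body[4] xor  r1, r4, r4 -> r1=0x00
body[5] sub  r6, r4, #8 -> r6=0xa7
epilogue: pop r6=0x4a, sp=0xee
epilogue: pop r1=0x73, sp=0xef
r1 is callee-saved -> restored

REG = 0x73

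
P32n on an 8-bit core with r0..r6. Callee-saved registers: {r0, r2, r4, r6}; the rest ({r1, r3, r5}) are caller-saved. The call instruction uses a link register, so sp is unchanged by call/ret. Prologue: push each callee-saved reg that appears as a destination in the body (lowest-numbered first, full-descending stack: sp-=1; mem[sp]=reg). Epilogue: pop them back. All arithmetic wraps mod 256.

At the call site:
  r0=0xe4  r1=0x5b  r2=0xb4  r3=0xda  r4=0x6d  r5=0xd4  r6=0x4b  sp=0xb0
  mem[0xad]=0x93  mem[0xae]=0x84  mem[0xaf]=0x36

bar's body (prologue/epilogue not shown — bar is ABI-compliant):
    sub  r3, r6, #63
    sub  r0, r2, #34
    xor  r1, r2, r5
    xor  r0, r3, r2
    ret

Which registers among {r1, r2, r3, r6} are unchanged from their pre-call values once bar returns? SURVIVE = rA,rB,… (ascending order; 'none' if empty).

prologue: push r0 → mem[0xaf]=0xe4, sp=0xaf
body[0] sub  r3, r6, #63 → r3=0x0c
body[1] sub  r0, r2, #34 → r0=0x92
body[2] xor  r1, r2, r5 → r1=0x60
body[3] xor  r0, r3, r2 → r0=0xb8
epilogue: pop r0=0xe4, sp=0xb0
r1: caller-saved, written=True
r2: callee-saved, written=False
r3: caller-saved, written=True
r6: callee-saved, written=False

SURVIVE = r2,r6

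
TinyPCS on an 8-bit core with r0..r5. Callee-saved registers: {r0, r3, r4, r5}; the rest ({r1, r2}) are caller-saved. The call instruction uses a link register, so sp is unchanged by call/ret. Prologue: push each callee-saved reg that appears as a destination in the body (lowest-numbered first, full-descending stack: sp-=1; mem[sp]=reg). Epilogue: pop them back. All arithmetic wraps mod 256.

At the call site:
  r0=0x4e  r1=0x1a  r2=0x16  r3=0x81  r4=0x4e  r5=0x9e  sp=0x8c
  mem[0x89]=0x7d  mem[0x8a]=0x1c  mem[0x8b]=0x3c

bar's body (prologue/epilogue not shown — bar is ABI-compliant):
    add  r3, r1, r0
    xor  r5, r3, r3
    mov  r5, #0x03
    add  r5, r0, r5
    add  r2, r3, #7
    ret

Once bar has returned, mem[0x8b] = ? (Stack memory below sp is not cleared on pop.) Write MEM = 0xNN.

MEM = 0x81

prologue: push r3 → mem[0x8b]=0x81, sp=0x8b
prologue: push r5 → mem[0x8a]=0x9e, sp=0x8a
body[0] add  r3, r1, r0 → r3=0x68
body[1] xor  r5, r3, r3 → r5=0x00
body[2] mov  r5, #0x03 → r5=0x03
body[3] add  r5, r0, r5 → r5=0x51
body[4] add  r2, r3, #7 → r2=0x6f
epilogue: pop r5=0x9e, sp=0x8b
epilogue: pop r3=0x81, sp=0x8c
prologue pushed ['r3', 'r5'] at ['0x8b', '0x8a']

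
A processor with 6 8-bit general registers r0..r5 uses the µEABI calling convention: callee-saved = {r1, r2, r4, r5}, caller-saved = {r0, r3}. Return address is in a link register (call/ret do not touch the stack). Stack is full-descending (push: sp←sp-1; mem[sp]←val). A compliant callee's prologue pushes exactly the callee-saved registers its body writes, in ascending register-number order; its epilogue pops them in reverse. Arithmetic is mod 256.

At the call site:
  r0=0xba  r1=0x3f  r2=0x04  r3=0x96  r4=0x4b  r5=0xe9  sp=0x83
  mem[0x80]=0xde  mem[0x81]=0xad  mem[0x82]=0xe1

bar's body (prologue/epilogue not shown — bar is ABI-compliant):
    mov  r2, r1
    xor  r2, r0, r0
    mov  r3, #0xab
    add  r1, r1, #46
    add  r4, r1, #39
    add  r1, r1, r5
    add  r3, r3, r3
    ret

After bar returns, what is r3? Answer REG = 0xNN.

REG = 0x56

prologue: push r1 → mem[0x82]=0x3f, sp=0x82
prologue: push r2 → mem[0x81]=0x04, sp=0x81
prologue: push r4 → mem[0x80]=0x4b, sp=0x80
body[0] mov  r2, r1 → r2=0x3f
body[1] xor  r2, r0, r0 → r2=0x00
body[2] mov  r3, #0xab → r3=0xab
body[3] add  r1, r1, #46 → r1=0x6d
body[4] add  r4, r1, #39 → r4=0x94
body[5] add  r1, r1, r5 → r1=0x56
body[6] add  r3, r3, r3 → r3=0x56
epilogue: pop r4=0x4b, sp=0x81
epilogue: pop r2=0x04, sp=0x82
epilogue: pop r1=0x3f, sp=0x83
r3 is caller-saved → body value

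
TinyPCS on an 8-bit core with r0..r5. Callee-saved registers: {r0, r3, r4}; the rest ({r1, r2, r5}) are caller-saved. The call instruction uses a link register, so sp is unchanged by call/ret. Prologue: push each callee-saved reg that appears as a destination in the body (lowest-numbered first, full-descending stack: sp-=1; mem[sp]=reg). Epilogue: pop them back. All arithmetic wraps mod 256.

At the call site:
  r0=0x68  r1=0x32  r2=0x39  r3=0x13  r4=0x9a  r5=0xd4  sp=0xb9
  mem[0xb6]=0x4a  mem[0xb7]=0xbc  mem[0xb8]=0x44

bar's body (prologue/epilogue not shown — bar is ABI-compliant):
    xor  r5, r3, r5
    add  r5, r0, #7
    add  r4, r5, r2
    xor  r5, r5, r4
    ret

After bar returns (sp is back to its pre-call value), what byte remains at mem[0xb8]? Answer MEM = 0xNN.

MEM = 0x9a

prologue: push r4 -> mem[0xb8]=0x9a, sp=0xb8
body[0] xor  r5, r3, r5 -> r5=0xc7
body[1] add  r5, r0, #7 -> r5=0x6f
body[2] add  r4, r5, r2 -> r4=0xa8
body[3] xor  r5, r5, r4 -> r5=0xc7
epilogue: pop r4=0x9a, sp=0xb9
prologue pushed ['r4'] at ['0xb8']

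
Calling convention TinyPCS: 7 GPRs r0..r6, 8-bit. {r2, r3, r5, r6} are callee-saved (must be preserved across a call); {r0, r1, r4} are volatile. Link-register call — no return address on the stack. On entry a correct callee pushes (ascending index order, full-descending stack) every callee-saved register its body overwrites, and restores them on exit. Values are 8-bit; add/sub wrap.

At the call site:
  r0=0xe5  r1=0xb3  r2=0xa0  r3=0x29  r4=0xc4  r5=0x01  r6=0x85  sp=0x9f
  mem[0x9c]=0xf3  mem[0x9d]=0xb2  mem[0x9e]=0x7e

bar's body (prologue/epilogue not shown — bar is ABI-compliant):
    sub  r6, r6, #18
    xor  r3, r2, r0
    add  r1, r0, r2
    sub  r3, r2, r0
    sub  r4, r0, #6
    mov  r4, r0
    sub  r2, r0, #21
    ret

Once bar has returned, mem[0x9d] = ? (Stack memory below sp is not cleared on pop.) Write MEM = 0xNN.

prologue: push r2 -> mem[0x9e]=0xa0, sp=0x9e
prologue: push r3 -> mem[0x9d]=0x29, sp=0x9d
prologue: push r6 -> mem[0x9c]=0x85, sp=0x9c
body[0] sub  r6, r6, #18 -> r6=0x73
body[1] xor  r3, r2, r0 -> r3=0x45
body[2] add  r1, r0, r2 -> r1=0x85
body[3] sub  r3, r2, r0 -> r3=0xbb
body[4] sub  r4, r0, #6 -> r4=0xdf
body[5] mov  r4, r0 -> r4=0xe5
body[6] sub  r2, r0, #21 -> r2=0xd0
epilogue: pop r6=0x85, sp=0x9d
epilogue: pop r3=0x29, sp=0x9e
epilogue: pop r2=0xa0, sp=0x9f
prologue pushed ['r2', 'r3', 'r6'] at ['0x9e', '0x9d', '0x9c']

MEM = 0x29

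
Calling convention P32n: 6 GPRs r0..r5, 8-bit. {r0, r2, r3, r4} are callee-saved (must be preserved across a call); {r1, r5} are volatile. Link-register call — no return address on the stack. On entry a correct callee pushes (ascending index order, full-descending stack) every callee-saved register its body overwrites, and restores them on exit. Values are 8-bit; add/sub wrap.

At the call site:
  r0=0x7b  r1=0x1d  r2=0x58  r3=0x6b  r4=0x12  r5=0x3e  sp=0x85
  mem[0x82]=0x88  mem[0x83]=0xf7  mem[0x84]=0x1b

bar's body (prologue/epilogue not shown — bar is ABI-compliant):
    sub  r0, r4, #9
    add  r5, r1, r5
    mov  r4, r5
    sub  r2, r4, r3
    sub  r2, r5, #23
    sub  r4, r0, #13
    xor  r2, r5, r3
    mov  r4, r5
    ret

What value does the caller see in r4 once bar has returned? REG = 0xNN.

prologue: push r0 -> mem[0x84]=0x7b, sp=0x84
prologue: push r2 -> mem[0x83]=0x58, sp=0x83
prologue: push r4 -> mem[0x82]=0x12, sp=0x82
body[0] sub  r0, r4, #9 -> r0=0x09
body[1] add  r5, r1, r5 -> r5=0x5b
body[2] mov  r4, r5 -> r4=0x5b
body[3] sub  r2, r4, r3 -> r2=0xf0
body[4] sub  r2, r5, #23 -> r2=0x44
body[5] sub  r4, r0, #13 -> r4=0xfc
body[6] xor  r2, r5, r3 -> r2=0x30
body[7] mov  r4, r5 -> r4=0x5b
epilogue: pop r4=0x12, sp=0x83
epilogue: pop r2=0x58, sp=0x84
epilogue: pop r0=0x7b, sp=0x85
r4 is callee-saved -> restored

REG = 0x12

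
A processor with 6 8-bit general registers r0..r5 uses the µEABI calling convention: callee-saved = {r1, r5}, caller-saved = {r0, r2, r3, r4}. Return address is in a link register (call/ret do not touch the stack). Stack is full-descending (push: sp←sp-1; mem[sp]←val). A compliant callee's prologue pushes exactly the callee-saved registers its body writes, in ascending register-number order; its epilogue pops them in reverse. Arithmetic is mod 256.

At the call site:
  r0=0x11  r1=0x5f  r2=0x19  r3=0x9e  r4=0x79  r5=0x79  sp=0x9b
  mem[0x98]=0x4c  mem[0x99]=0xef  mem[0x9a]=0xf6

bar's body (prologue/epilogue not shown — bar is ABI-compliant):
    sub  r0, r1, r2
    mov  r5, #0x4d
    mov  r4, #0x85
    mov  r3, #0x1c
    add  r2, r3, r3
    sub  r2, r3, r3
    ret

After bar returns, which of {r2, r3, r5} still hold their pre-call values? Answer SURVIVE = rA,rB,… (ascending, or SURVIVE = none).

SURVIVE = r5

prologue: push r5 → mem[0x9a]=0x79, sp=0x9a
body[0] sub  r0, r1, r2 → r0=0x46
body[1] mov  r5, #0x4d → r5=0x4d
body[2] mov  r4, #0x85 → r4=0x85
body[3] mov  r3, #0x1c → r3=0x1c
body[4] add  r2, r3, r3 → r2=0x38
body[5] sub  r2, r3, r3 → r2=0x00
epilogue: pop r5=0x79, sp=0x9b
r2: caller-saved, written=True
r3: caller-saved, written=True
r5: callee-saved, written=True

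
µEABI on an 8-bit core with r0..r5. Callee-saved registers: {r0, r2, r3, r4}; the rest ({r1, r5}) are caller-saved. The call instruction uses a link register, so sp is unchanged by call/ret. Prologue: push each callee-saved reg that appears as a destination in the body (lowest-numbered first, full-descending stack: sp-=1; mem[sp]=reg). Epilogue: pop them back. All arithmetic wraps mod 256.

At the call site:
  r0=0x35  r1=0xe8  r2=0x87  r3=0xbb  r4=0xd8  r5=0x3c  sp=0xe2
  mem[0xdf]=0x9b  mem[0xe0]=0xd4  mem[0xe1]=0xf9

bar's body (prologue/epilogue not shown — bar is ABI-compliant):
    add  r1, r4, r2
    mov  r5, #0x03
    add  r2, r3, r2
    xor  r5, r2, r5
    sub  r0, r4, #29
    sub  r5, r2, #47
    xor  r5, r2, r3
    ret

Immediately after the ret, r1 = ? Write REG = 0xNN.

prologue: push r0 → mem[0xe1]=0x35, sp=0xe1
prologue: push r2 → mem[0xe0]=0x87, sp=0xe0
body[0] add  r1, r4, r2 → r1=0x5f
body[1] mov  r5, #0x03 → r5=0x03
body[2] add  r2, r3, r2 → r2=0x42
body[3] xor  r5, r2, r5 → r5=0x41
body[4] sub  r0, r4, #29 → r0=0xbb
body[5] sub  r5, r2, #47 → r5=0x13
body[6] xor  r5, r2, r3 → r5=0xf9
epilogue: pop r2=0x87, sp=0xe1
epilogue: pop r0=0x35, sp=0xe2
r1 is caller-saved → body value

REG = 0x5f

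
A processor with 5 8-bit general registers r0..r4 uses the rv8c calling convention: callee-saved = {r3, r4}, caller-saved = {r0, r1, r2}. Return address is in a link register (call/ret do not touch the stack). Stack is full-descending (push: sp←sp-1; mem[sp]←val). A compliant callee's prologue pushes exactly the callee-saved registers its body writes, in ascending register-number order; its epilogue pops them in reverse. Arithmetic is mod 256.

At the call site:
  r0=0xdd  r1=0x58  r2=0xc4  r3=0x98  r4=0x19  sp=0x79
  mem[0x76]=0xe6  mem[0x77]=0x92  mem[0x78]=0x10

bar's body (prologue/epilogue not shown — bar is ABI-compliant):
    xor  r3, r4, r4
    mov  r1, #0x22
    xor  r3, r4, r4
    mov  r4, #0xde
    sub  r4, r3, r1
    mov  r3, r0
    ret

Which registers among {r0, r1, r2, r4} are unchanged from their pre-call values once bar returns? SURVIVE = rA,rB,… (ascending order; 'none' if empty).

prologue: push r3 → mem[0x78]=0x98, sp=0x78
prologue: push r4 → mem[0x77]=0x19, sp=0x77
body[0] xor  r3, r4, r4 → r3=0x00
body[1] mov  r1, #0x22 → r1=0x22
body[2] xor  r3, r4, r4 → r3=0x00
body[3] mov  r4, #0xde → r4=0xde
body[4] sub  r4, r3, r1 → r4=0xde
body[5] mov  r3, r0 → r3=0xdd
epilogue: pop r4=0x19, sp=0x78
epilogue: pop r3=0x98, sp=0x79
r0: caller-saved, written=False
r1: caller-saved, written=True
r2: caller-saved, written=False
r4: callee-saved, written=True

SURVIVE = r0,r2,r4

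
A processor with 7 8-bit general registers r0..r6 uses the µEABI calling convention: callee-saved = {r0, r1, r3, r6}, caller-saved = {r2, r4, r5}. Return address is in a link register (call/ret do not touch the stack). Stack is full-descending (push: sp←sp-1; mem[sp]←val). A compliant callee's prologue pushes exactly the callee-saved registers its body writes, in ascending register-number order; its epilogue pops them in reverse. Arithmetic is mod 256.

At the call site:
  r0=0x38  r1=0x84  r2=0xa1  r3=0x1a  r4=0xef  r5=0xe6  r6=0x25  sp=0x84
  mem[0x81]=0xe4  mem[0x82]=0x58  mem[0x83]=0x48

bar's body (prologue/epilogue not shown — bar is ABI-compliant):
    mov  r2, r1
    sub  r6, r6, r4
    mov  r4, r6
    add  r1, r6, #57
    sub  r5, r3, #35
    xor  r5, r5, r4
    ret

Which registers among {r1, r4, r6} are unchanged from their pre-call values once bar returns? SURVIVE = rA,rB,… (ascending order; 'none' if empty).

prologue: push r1 → mem[0x83]=0x84, sp=0x83
prologue: push r6 → mem[0x82]=0x25, sp=0x82
body[0] mov  r2, r1 → r2=0x84
body[1] sub  r6, r6, r4 → r6=0x36
body[2] mov  r4, r6 → r4=0x36
body[3] add  r1, r6, #57 → r1=0x6f
body[4] sub  r5, r3, #35 → r5=0xf7
body[5] xor  r5, r5, r4 → r5=0xc1
epilogue: pop r6=0x25, sp=0x83
epilogue: pop r1=0x84, sp=0x84
r1: callee-saved, written=True
r4: caller-saved, written=True
r6: callee-saved, written=True

SURVIVE = r1,r6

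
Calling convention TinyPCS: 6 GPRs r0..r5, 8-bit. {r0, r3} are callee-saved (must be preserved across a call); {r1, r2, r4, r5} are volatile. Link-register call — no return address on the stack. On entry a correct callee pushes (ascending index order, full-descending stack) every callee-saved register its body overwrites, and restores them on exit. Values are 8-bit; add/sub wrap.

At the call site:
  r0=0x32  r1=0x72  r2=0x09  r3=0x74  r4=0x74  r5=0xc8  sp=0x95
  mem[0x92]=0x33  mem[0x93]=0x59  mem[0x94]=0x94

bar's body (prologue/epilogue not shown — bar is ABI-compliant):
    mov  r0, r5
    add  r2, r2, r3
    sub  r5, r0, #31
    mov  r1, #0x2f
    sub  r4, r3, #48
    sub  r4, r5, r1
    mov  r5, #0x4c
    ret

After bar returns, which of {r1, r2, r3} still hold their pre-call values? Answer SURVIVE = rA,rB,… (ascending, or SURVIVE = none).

prologue: push r0 → mem[0x94]=0x32, sp=0x94
body[0] mov  r0, r5 → r0=0xc8
body[1] add  r2, r2, r3 → r2=0x7d
body[2] sub  r5, r0, #31 → r5=0xa9
body[3] mov  r1, #0x2f → r1=0x2f
body[4] sub  r4, r3, #48 → r4=0x44
body[5] sub  r4, r5, r1 → r4=0x7a
body[6] mov  r5, #0x4c → r5=0x4c
epilogue: pop r0=0x32, sp=0x95
r1: caller-saved, written=True
r2: caller-saved, written=True
r3: callee-saved, written=False

SURVIVE = r3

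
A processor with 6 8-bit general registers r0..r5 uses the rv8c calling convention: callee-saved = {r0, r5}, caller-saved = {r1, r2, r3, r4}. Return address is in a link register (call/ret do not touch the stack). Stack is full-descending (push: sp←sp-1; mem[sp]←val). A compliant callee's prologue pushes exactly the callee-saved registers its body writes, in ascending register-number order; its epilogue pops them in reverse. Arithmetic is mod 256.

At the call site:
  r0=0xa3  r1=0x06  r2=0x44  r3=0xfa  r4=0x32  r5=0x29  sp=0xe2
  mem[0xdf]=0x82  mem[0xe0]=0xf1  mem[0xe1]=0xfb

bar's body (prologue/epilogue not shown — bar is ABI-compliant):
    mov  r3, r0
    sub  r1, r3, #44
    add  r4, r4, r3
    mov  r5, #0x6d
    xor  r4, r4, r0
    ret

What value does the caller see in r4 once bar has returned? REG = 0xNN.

prologue: push r5 → mem[0xe1]=0x29, sp=0xe1
body[0] mov  r3, r0 → r3=0xa3
body[1] sub  r1, r3, #44 → r1=0x77
body[2] add  r4, r4, r3 → r4=0xd5
body[3] mov  r5, #0x6d → r5=0x6d
body[4] xor  r4, r4, r0 → r4=0x76
epilogue: pop r5=0x29, sp=0xe2
r4 is caller-saved → body value

REG = 0x76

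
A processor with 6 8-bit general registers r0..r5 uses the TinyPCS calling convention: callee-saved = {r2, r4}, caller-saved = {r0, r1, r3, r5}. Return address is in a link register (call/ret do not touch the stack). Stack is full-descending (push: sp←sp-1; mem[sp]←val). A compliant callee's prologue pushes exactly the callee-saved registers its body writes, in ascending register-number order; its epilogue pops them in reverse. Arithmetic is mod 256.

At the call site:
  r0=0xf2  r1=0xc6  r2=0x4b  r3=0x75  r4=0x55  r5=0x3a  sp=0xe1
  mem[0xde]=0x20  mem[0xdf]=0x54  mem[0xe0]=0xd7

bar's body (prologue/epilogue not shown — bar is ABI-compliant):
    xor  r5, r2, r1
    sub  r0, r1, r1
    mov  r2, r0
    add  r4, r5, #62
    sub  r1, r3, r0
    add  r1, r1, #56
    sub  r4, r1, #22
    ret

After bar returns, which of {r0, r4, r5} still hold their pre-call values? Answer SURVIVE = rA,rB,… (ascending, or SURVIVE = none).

prologue: push r2 -> mem[0xe0]=0x4b, sp=0xe0
prologue: push r4 -> mem[0xdf]=0x55, sp=0xdf
body[0] xor  r5, r2, r1 -> r5=0x8d
body[1] sub  r0, r1, r1 -> r0=0x00
body[2] mov  r2, r0 -> r2=0x00
body[3] add  r4, r5, #62 -> r4=0xcb
body[4] sub  r1, r3, r0 -> r1=0x75
body[5] add  r1, r1, #56 -> r1=0xad
body[6] sub  r4, r1, #22 -> r4=0x97
epilogue: pop r4=0x55, sp=0xe0
epilogue: pop r2=0x4b, sp=0xe1
r0: caller-saved, written=True
r4: callee-saved, written=True
r5: caller-saved, written=True

SURVIVE = r4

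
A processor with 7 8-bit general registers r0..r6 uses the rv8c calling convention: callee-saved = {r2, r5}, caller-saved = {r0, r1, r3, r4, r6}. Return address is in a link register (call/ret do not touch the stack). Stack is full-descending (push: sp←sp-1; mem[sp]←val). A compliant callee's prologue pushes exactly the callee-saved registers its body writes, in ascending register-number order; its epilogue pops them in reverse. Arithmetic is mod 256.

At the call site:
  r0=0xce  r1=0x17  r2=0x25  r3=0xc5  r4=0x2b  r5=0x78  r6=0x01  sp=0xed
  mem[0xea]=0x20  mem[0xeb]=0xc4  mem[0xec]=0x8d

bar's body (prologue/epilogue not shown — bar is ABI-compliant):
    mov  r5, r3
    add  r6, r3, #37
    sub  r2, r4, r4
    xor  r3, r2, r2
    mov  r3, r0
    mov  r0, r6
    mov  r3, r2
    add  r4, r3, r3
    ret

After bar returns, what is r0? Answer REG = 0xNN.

prologue: push r2 -> mem[0xec]=0x25, sp=0xec
prologue: push r5 -> mem[0xeb]=0x78, sp=0xeb
body[0] mov  r5, r3 -> r5=0xc5
body[1] add  r6, r3, #37 -> r6=0xea
body[2] sub  r2, r4, r4 -> r2=0x00
body[3] xor  r3, r2, r2 -> r3=0x00
body[4] mov  r3, r0 -> r3=0xce
body[5] mov  r0, r6 -> r0=0xea
body[6] mov  r3, r2 -> r3=0x00
body[7] add  r4, r3, r3 -> r4=0x00
epilogue: pop r5=0x78, sp=0xec
epilogue: pop r2=0x25, sp=0xed
r0 is caller-saved -> body value

REG = 0xea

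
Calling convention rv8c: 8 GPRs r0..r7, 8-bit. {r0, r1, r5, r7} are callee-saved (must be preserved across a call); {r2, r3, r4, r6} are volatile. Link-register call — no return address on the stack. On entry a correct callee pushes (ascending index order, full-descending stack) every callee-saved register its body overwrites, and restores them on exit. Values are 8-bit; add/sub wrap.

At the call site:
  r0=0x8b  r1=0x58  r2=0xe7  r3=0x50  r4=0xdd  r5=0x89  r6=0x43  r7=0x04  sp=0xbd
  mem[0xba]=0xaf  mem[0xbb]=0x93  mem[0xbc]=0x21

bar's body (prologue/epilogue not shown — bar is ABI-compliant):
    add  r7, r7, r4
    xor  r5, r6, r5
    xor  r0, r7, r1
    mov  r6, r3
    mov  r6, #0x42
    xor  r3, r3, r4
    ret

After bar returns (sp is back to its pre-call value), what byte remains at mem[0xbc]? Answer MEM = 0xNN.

MEM = 0x8b

prologue: push r0 -> mem[0xbc]=0x8b, sp=0xbc
prologue: push r5 -> mem[0xbb]=0x89, sp=0xbb
prologue: push r7 -> mem[0xba]=0x04, sp=0xba
body[0] add  r7, r7, r4 -> r7=0xe1
body[1] xor  r5, r6, r5 -> r5=0xca
body[2] xor  r0, r7, r1 -> r0=0xb9
body[3] mov  r6, r3 -> r6=0x50
body[4] mov  r6, #0x42 -> r6=0x42
body[5] xor  r3, r3, r4 -> r3=0x8d
epilogue: pop r7=0x04, sp=0xbb
epilogue: pop r5=0x89, sp=0xbc
epilogue: pop r0=0x8b, sp=0xbd
prologue pushed ['r0', 'r5', 'r7'] at ['0xbc', '0xbb', '0xba']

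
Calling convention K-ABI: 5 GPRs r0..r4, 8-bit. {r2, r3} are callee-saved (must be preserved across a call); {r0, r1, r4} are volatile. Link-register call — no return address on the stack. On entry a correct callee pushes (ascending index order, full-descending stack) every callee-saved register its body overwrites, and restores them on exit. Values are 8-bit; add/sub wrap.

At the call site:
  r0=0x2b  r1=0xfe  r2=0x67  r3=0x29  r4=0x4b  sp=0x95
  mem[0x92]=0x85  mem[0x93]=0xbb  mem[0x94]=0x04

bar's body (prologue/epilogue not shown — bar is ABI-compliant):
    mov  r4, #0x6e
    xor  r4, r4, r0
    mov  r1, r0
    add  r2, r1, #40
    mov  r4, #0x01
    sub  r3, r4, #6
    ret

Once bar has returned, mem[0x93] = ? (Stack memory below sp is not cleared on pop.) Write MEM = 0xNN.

MEM = 0x29

prologue: push r2 -> mem[0x94]=0x67, sp=0x94
prologue: push r3 -> mem[0x93]=0x29, sp=0x93
body[0] mov  r4, #0x6e -> r4=0x6e
body[1] xor  r4, r4, r0 -> r4=0x45
body[2] mov  r1, r0 -> r1=0x2b
body[3] add  r2, r1, #40 -> r2=0x53
body[4] mov  r4, #0x01 -> r4=0x01
body[5] sub  r3, r4, #6 -> r3=0xfb
epilogue: pop r3=0x29, sp=0x94
epilogue: pop r2=0x67, sp=0x95
prologue pushed ['r2', 'r3'] at ['0x94', '0x93']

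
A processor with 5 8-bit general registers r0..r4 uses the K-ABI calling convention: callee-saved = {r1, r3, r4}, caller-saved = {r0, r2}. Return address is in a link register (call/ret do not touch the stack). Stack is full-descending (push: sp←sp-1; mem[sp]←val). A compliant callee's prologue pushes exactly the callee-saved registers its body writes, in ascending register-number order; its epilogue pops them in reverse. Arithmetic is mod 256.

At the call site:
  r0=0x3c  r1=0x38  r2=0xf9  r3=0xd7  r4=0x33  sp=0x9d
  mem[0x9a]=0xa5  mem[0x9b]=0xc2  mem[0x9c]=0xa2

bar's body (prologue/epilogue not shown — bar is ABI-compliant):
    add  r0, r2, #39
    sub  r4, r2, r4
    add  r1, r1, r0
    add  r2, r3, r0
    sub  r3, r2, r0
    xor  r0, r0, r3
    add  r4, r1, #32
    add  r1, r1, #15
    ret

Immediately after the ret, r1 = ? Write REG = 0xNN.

REG = 0x38

prologue: push r1 → mem[0x9c]=0x38, sp=0x9c
prologue: push r3 → mem[0x9b]=0xd7, sp=0x9b
prologue: push r4 → mem[0x9a]=0x33, sp=0x9a
body[0] add  r0, r2, #39 → r0=0x20
body[1] sub  r4, r2, r4 → r4=0xc6
body[2] add  r1, r1, r0 → r1=0x58
body[3] add  r2, r3, r0 → r2=0xf7
body[4] sub  r3, r2, r0 → r3=0xd7
body[5] xor  r0, r0, r3 → r0=0xf7
body[6] add  r4, r1, #32 → r4=0x78
body[7] add  r1, r1, #15 → r1=0x67
epilogue: pop r4=0x33, sp=0x9b
epilogue: pop r3=0xd7, sp=0x9c
epilogue: pop r1=0x38, sp=0x9d
r1 is callee-saved → restored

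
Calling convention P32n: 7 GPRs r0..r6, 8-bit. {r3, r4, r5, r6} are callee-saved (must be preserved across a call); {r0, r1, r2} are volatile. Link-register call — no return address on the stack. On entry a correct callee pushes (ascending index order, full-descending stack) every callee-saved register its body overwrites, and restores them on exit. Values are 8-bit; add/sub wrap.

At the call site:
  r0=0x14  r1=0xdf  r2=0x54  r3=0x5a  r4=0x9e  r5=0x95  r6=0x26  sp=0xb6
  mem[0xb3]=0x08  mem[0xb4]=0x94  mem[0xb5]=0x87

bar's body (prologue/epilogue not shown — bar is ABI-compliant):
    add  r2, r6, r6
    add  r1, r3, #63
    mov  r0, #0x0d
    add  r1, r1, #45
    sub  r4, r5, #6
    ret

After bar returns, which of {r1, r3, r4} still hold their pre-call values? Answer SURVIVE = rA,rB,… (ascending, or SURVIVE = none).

prologue: push r4 → mem[0xb5]=0x9e, sp=0xb5
body[0] add  r2, r6, r6 → r2=0x4c
body[1] add  r1, r3, #63 → r1=0x99
body[2] mov  r0, #0x0d → r0=0x0d
body[3] add  r1, r1, #45 → r1=0xc6
body[4] sub  r4, r5, #6 → r4=0x8f
epilogue: pop r4=0x9e, sp=0xb6
r1: caller-saved, written=True
r3: callee-saved, written=False
r4: callee-saved, written=True

SURVIVE = r3,r4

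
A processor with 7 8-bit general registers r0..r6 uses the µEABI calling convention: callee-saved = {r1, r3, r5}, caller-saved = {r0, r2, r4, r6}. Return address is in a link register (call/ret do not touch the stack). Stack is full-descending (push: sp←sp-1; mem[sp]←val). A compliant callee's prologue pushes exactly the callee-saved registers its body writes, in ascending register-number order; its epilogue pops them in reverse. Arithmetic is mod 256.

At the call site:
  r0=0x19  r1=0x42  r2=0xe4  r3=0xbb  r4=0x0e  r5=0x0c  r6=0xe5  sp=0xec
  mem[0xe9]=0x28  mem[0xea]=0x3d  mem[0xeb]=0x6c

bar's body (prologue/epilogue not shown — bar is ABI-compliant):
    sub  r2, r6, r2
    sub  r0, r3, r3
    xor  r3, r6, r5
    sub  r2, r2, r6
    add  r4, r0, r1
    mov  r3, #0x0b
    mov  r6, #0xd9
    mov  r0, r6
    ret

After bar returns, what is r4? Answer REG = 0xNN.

prologue: push r3 → mem[0xeb]=0xbb, sp=0xeb
body[0] sub  r2, r6, r2 → r2=0x01
body[1] sub  r0, r3, r3 → r0=0x00
body[2] xor  r3, r6, r5 → r3=0xe9
body[3] sub  r2, r2, r6 → r2=0x1c
body[4] add  r4, r0, r1 → r4=0x42
body[5] mov  r3, #0x0b → r3=0x0b
body[6] mov  r6, #0xd9 → r6=0xd9
body[7] mov  r0, r6 → r0=0xd9
epilogue: pop r3=0xbb, sp=0xec
r4 is caller-saved → body value

REG = 0x42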